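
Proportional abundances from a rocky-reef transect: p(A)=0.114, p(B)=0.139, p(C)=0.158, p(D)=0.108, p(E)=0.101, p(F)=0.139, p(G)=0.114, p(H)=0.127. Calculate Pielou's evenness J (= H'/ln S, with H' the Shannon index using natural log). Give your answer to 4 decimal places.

0.9951

H' = −Σ pᵢ ln pᵢ = −((-0.247557) + (-0.274286) + (-0.291535) + (-0.240367) + (-0.231556) + (-0.274286) + (-0.247557) + (-0.262073)) = 2.069219 (working shown to 6 dp, full precision carried).
With S = 8 species, ln S = 2.079442, so J = 2.069219/2.079442 = 0.995084, i.e. 0.9951 to 4 decimal places.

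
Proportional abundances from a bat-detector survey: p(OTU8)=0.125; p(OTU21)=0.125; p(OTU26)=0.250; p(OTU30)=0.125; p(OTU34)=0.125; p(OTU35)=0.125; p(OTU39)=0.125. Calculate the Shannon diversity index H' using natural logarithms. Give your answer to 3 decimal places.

Each pᵢ ln pᵢ term (working shown to 5 dp, full precision carried): 0.125×(-2.07944)=-0.25993, 0.125×(-2.07944)=-0.25993, 0.25×(-1.38629)=-0.34657, 0.125×(-2.07944)=-0.25993, 0.125×(-2.07944)=-0.25993, 0.125×(-2.07944)=-0.25993, 0.125×(-2.07944)=-0.25993.
Sum = -1.90615, so H' = 1.906.

1.906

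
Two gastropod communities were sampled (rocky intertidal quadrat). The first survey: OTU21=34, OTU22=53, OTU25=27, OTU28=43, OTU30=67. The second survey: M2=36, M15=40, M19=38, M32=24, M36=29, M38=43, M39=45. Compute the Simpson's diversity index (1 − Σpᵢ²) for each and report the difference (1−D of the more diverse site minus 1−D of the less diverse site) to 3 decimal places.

0.072

The first survey: N=224, proportions 0.151786, 0.236607, 0.120536, 0.191964, 0.299107, giving 1−D = 0.780134 (working shown to 6 dp, full precision carried).
The second survey: N=255, proportions 0.141176, 0.156863, 0.14902, 0.094118, 0.113725, 0.168627, 0.176471, giving 1−D = 0.851888.
Difference = |0.780134 − 0.851888| = 0.071754, i.e. 0.072 to 3 decimal places.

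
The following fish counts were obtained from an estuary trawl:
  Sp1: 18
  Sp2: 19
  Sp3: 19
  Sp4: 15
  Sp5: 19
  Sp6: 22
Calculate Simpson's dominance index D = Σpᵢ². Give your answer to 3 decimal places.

Total N = 18+19+19+15+19+22 = 112, so the proportions are 0.16071, 0.16964, 0.16964, 0.13393, 0.16964, 0.19643 (working shown to 5 dp, full precision carried).
D = 0.16071² + 0.16964² + 0.16964² + 0.13393² + 0.16964² + 0.19643² = 0.02583 + 0.02878 + 0.02878 + 0.01794 + 0.02878 + 0.03858 = 0.16869.
To 3 decimal places, D = 0.169.

0.169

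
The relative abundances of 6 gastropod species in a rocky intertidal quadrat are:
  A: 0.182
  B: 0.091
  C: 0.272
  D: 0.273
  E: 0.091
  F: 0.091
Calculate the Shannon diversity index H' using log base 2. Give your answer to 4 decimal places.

2.4136

Each pᵢ log₂ pᵢ term (working shown to 6 dp, full precision carried): 0.182×(-2.457990)=-0.447354, 0.091×(-3.457990)=-0.314677, 0.272×(-1.878321)=-0.510903, 0.273×(-1.873027)=-0.511336, 0.091×(-3.457990)=-0.314677, 0.091×(-3.457990)=-0.314677.
Sum = -2.413625, so H' = 2.4136.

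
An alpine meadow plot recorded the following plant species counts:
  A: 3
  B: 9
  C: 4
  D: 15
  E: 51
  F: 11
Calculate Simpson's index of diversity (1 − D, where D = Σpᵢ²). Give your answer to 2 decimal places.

0.65

Total N = 3+9+4+15+51+11 = 93, so the proportions are 0.0323, 0.0968, 0.043, 0.1613, 0.5484, 0.1183 (working shown to 4 dp, full precision carried).
D = 0.0323² + 0.0968² + 0.043² + 0.1613² + 0.5484² + 0.1183² = 0.0010 + 0.0094 + 0.0018 + 0.0260 + 0.3007 + 0.0140 = 0.3530.
So 1 − D = 0.6470, i.e. 0.65 to 2 decimal places.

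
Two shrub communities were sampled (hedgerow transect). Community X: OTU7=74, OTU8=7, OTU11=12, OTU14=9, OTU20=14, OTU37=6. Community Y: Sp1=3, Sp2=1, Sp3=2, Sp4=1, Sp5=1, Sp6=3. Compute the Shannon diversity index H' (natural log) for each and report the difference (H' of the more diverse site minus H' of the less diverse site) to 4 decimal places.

0.3884

Community X: N=122, proportions 0.60655738, 0.05737705, 0.09836066, 0.07377049, 0.1147541, 0.04918033, giving H' = 1.28423868 (working shown to 8 dp, full precision carried).
Community Y: N=11, proportions 0.27272727, 0.09090909, 0.18181818, 0.09090909, 0.09090909, 0.27272727, giving H' = 1.67262545.
Difference = |1.28423868 − 1.67262545| = 0.38838677, i.e. 0.3884 to 4 decimal places.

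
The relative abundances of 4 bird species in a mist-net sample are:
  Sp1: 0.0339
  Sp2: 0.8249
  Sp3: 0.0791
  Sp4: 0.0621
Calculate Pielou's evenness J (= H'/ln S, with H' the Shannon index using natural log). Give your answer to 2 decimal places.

0.47

H' = −Σ pᵢ ln pᵢ = −((-0.1147) + (-0.1588) + (-0.2007) + (-0.1726)) = 0.6468 (working shown to 4 dp, full precision carried).
With S = 4 species, ln S = 1.3863, so J = 0.6468/1.3863 = 0.4665, i.e. 0.47 to 2 decimal places.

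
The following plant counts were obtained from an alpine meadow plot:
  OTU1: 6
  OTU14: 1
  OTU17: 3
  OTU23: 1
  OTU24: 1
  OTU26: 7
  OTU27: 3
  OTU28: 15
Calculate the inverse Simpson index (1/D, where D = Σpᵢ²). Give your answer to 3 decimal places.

4.136

Total N = 6+1+3+1+1+7+3+15 = 37, so the proportions are 0.1621622, 0.027027, 0.0810811, 0.027027, 0.027027, 0.1891892, 0.0810811, 0.4054054 (working shown to 7 dp, full precision carried).
D = 0.1621622² + 0.027027² + 0.0810811² + 0.027027² + 0.027027² + 0.1891892² + 0.0810811² + 0.4054054² = 0.0262966 + 0.0007305 + 0.0065741 + 0.0007305 + 0.0007305 + 0.0357925 + 0.0065741 + 0.1643535 = 0.2417823.
So 1/D = 4.13595, i.e. 4.136 to 3 decimal places.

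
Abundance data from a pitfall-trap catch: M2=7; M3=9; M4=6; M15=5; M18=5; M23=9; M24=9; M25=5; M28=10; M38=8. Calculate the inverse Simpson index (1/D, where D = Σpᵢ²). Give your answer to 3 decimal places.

Total N = 7+9+6+5+5+9+9+5+10+8 = 73, so the proportions are 0.0958904, 0.1232877, 0.0821918, 0.0684932, 0.0684932, 0.1232877, 0.1232877, 0.0684932, 0.1369863, 0.109589 (working shown to 7 dp, full precision carried).
D = 0.0958904² + 0.1232877² + 0.0821918² + 0.0684932² + 0.0684932² + 0.1232877² + 0.1232877² + 0.0684932² + 0.1369863² + 0.109589² = 0.0091950 + 0.0151998 + 0.0067555 + 0.0046913 + 0.0046913 + 0.0151998 + 0.0151998 + 0.0046913 + 0.0187652 + 0.0120098 = 0.1063989.
So 1/D = 9.39859, i.e. 9.399 to 3 decimal places.

9.399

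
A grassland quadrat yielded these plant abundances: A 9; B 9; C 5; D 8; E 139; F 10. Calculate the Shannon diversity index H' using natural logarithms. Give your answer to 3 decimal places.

Total N = 9+9+5+8+139+10 = 180, so the proportions are 0.05, 0.05, 0.02778, 0.04444, 0.77222, 0.05556 (working shown to 5 dp, full precision carried).
Each pᵢ ln pᵢ term: 0.05×(-2.99573)=-0.14979, 0.05×(-2.99573)=-0.14979, 0.02778×(-3.58352)=-0.09954, 0.04444×(-3.11352)=-0.13838, 0.77222×(-0.25848)=-0.19961, 0.05556×(-2.89037)=-0.16058.
Sum = -0.89768, so H' = 0.898.

0.898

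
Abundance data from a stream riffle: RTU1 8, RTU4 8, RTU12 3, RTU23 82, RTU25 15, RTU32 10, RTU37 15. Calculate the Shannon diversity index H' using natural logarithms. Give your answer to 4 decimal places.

Total N = 8+8+3+82+15+10+15 = 141, so the proportions are 0.056738, 0.056738, 0.021277, 0.58156, 0.106383, 0.070922, 0.106383 (working shown to 6 dp, full precision carried).
Each pᵢ ln pᵢ term: 0.056738×(-2.869318)=-0.162798, 0.056738×(-2.869318)=-0.162798, 0.021277×(-3.850148)=-0.081918, 0.58156×(-0.542041)=-0.315229, 0.106383×(-2.240710)=-0.238373, 0.070922×(-2.646175)=-0.187672, 0.106383×(-2.240710)=-0.238373.
Sum = -1.387162, so H' = 1.3872.

1.3872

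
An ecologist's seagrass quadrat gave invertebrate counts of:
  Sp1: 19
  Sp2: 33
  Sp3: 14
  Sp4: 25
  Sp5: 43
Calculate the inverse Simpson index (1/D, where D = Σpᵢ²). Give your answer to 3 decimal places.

Total N = 19+33+14+25+43 = 134, so the proportions are 0.141791, 0.2462687, 0.1044776, 0.1865672, 0.3208955 (working shown to 7 dp, full precision carried).
D = 0.141791² + 0.2462687² + 0.1044776² + 0.1865672² + 0.3208955² = 0.0201047 + 0.0606483 + 0.0109156 + 0.0348073 + 0.1029739 = 0.2294498.
So 1/D = 4.35825, i.e. 4.358 to 3 decimal places.

4.358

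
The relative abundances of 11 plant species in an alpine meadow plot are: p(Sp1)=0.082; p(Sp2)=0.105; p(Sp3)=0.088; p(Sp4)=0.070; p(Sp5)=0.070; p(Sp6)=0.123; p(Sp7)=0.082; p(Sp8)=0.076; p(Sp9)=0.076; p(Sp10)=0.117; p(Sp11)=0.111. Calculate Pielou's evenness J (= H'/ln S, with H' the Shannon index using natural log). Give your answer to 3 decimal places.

H' = −Σ pᵢ ln pᵢ = −((-0.20508) + (-0.23665) + (-0.21388) + (-0.18615) + (-0.18615) + (-0.25776) + (-0.20508) + (-0.19585) + (-0.19585) + (-0.25103) + (-0.24400)) = 2.37749 (working shown to 5 dp, full precision carried).
With S = 11 species, ln S = 2.39790, so J = 2.37749/2.39790 = 0.99149, i.e. 0.991 to 3 decimal places.

0.991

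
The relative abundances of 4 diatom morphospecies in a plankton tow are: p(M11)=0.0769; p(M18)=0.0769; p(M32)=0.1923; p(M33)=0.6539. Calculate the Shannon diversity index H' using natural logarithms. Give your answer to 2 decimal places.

0.99

Each pᵢ ln pᵢ term (working shown to 4 dp, full precision carried): 0.0769×(-2.5652)=-0.1973, 0.0769×(-2.5652)=-0.1973, 0.1923×(-1.6487)=-0.3170, 0.6539×(-0.4248)=-0.2778.
Sum = -0.9894, so H' = 0.99.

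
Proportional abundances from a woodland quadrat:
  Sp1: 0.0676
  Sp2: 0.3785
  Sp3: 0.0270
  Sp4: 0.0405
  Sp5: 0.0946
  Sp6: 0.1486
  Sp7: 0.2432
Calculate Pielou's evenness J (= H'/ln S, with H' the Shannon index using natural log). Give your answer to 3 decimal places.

0.836

H' = −Σ pᵢ ln pᵢ = −((-0.18212) + (-0.36773) + (-0.09752) + (-0.12986) + (-0.22308) + (-0.28331) + (-0.34385)) = 1.62747 (working shown to 5 dp, full precision carried).
With S = 7 species, ln S = 1.94591, so J = 1.62747/1.94591 = 0.83635, i.e. 0.836 to 3 decimal places.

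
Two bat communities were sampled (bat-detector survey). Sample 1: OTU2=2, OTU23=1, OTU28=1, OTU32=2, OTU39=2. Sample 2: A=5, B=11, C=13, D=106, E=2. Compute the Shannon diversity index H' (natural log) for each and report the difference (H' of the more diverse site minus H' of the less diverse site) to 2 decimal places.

0.75

Sample 1: N=8, proportions 0.25, 0.125, 0.125, 0.25, 0.25, giving H' = 1.5596 (working shown to 4 dp, full precision carried).
Sample 2: N=137, proportions 0.0365, 0.0803, 0.0949, 0.7737, 0.0146, giving H' = 0.8070.
Difference = |1.5596 − 0.8070| = 0.7526, i.e. 0.75 to 2 decimal places.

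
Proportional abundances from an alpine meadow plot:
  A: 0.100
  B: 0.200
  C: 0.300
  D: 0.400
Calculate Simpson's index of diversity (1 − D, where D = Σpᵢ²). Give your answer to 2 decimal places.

0.70

D = 0.1² + 0.2² + 0.3² + 0.4² = 0.0100 + 0.0400 + 0.0900 + 0.1600 = 0.3000 (working shown to 4 dp, full precision carried).
So 1 − D = 0.7000, i.e. 0.70 to 2 decimal places.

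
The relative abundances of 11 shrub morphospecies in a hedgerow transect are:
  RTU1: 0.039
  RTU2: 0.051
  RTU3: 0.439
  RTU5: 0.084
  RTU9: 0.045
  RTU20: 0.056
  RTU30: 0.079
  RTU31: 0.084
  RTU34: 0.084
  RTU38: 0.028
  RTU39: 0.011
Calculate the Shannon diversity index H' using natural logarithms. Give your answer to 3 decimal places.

Each pᵢ ln pᵢ term (working shown to 5 dp, full precision carried): 0.039×(-3.24419)=-0.12652, 0.051×(-2.97593)=-0.15177, 0.439×(-0.82326)=-0.36141, 0.084×(-2.47694)=-0.20806, 0.045×(-3.10109)=-0.13955, 0.056×(-2.88240)=-0.16141, 0.079×(-2.53831)=-0.20053, 0.084×(-2.47694)=-0.20806, 0.084×(-2.47694)=-0.20806, 0.028×(-3.57555)=-0.10012, 0.011×(-4.50986)=-0.04961.
Sum = -1.91511, so H' = 1.915.

1.915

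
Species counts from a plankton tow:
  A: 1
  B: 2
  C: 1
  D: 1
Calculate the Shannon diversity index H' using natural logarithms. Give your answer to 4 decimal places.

1.3322

Total N = 1+2+1+1 = 5, so the proportions are 0.2, 0.4, 0.2, 0.2 (working shown to 6 dp, full precision carried).
Each pᵢ ln pᵢ term: 0.2×(-1.609438)=-0.321888, 0.4×(-0.916291)=-0.366516, 0.2×(-1.609438)=-0.321888, 0.2×(-1.609438)=-0.321888.
Sum = -1.332179, so H' = 1.3322.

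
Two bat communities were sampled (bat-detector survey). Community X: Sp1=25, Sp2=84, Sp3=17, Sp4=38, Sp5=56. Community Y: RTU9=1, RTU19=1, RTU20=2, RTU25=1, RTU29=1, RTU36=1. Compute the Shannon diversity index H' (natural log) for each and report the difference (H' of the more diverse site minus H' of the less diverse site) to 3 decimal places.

Community X: N=220, proportions 0.113636, 0.381818, 0.077273, 0.172727, 0.254545, giving H' = 1.464204 (working shown to 6 dp, full precision carried).
Community Y: N=7, proportions 0.142857, 0.142857, 0.285714, 0.142857, 0.142857, 0.142857, giving H' = 1.747868.
Difference = |1.464204 − 1.747868| = 0.283664, i.e. 0.284 to 3 decimal places.

0.284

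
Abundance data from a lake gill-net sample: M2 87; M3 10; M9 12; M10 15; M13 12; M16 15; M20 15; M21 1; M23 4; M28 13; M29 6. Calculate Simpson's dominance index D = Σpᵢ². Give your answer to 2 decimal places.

0.25

Total N = 87+10+12+15+12+15+15+1+4+13+6 = 190, so the proportions are 0.4579, 0.0526, 0.0632, 0.0789, 0.0632, 0.0789, 0.0789, 0.0053, 0.0211, 0.0684, 0.0316 (working shown to 4 dp, full precision carried).
D = 0.4579² + 0.0526² + 0.0632² + 0.0789² + 0.0632² + 0.0789² + 0.0789² + 0.0053² + 0.0211² + 0.0684² + 0.0316² = 0.2097 + 0.0028 + 0.0040 + 0.0062 + 0.0040 + 0.0062 + 0.0062 + 0.0000 + 0.0004 + 0.0047 + 0.0010 = 0.2453.
To 2 decimal places, D = 0.25.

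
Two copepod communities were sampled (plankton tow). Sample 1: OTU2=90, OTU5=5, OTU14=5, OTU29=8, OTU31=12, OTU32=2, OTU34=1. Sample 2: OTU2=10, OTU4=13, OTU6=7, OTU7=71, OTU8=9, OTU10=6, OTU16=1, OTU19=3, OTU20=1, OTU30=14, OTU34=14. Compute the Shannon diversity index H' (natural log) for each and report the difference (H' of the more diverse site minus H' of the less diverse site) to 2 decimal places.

0.78

Sample 1: N=123, proportions 0.73171, 0.04065, 0.04065, 0.06504, 0.09756, 0.01626, 0.00813, giving H' = 0.99984 (working shown to 5 dp, full precision carried).
Sample 2: N=149, proportions 0.06711, 0.08725, 0.04698, 0.47651, 0.0604, 0.04027, 0.00671, 0.02013, 0.00671, 0.09396, 0.09396, giving H' = 1.78007.
Difference = |0.99984 − 1.78007| = 0.78023, i.e. 0.78 to 2 decimal places.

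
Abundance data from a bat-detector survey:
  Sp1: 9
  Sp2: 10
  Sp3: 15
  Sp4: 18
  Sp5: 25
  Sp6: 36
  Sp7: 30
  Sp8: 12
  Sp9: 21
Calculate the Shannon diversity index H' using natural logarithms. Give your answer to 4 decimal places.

2.0982

Total N = 9+10+15+18+25+36+30+12+21 = 176, so the proportions are 0.051136, 0.056818, 0.085227, 0.102273, 0.142045, 0.204545, 0.170455, 0.068182, 0.119318 (working shown to 6 dp, full precision carried).
Each pᵢ ln pᵢ term: 0.051136×(-2.973259)=-0.152042, 0.056818×(-2.867899)=-0.162949, 0.085227×(-2.462434)=-0.209867, 0.102273×(-2.280112)=-0.233193, 0.142045×(-1.951608)=-0.277217, 0.204545×(-1.586965)=-0.324606, 0.170455×(-1.769287)=-0.301583, 0.068182×(-2.685577)=-0.183108, 0.119318×(-2.125962)=-0.253666.
Sum = -2.098230, so H' = 2.0982.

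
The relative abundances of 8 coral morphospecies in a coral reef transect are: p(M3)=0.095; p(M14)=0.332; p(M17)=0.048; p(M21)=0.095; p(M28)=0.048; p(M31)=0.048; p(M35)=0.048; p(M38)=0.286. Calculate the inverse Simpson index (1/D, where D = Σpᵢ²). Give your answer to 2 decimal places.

4.56

D = 0.095² + 0.332² + 0.048² + 0.095² + 0.048² + 0.048² + 0.048² + 0.286² = 0.009025 + 0.110224 + 0.002304 + 0.009025 + 0.002304 + 0.002304 + 0.002304 + 0.081796 = 0.219286 (working shown to 6 dp, full precision carried).
So 1/D = 4.5603, i.e. 4.56 to 2 decimal places.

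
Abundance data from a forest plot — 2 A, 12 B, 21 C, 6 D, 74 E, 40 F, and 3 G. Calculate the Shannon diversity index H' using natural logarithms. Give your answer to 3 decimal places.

Total N = 2+12+21+6+74+40+3 = 158, so the proportions are 0.01266, 0.07595, 0.13291, 0.03797, 0.46835, 0.25316, 0.01899 (working shown to 5 dp, full precision carried).
Each pᵢ ln pᵢ term: 0.01266×(-4.36945)=-0.05531, 0.07595×(-2.57769)=-0.19577, 0.13291×(-2.01807)=-0.26822, 0.03797×(-3.27084)=-0.12421, 0.46835×(-0.75853)=-0.35526, 0.25316×(-1.37372)=-0.34778, 0.01899×(-3.96398)=-0.07527.
Sum = -1.42182, so H' = 1.422.

1.422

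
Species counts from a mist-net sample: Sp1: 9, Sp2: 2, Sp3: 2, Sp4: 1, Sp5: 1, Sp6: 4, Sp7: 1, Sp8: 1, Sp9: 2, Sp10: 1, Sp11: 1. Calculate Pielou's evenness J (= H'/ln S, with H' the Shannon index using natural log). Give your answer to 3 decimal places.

Total N = 9+2+2+1+1+4+1+1+2+1+1 = 25, so the proportions are 0.36, 0.08, 0.08, 0.04, 0.04, 0.16, 0.04, 0.04, 0.08, 0.04, 0.04 (working shown to 5 dp, full precision carried).
H' = −Σ pᵢ ln pᵢ = −((-0.36779) + (-0.20206) + (-0.20206) + (-0.12876) + (-0.12876) + (-0.29321) + (-0.12876) + (-0.12876) + (-0.20206) + (-0.12876) + (-0.12876)) = 2.03971.
With S = 11 species, ln S = 2.39790, so J = 2.03971/2.39790 = 0.85063, i.e. 0.851 to 3 decimal places.

0.851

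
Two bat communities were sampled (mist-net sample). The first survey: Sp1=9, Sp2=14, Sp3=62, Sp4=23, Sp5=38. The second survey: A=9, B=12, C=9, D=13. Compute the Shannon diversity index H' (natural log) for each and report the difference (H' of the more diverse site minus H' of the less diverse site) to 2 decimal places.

The first survey: N=146, proportions 0.06164, 0.09589, 0.42466, 0.15753, 0.26027, giving H' = 1.40177 (working shown to 5 dp, full precision carried).
The second survey: N=43, proportions 0.2093, 0.27907, 0.2093, 0.30233, giving H' = 1.37252.
Difference = |1.40177 − 1.37252| = 0.02925, i.e. 0.03 to 2 decimal places.

0.03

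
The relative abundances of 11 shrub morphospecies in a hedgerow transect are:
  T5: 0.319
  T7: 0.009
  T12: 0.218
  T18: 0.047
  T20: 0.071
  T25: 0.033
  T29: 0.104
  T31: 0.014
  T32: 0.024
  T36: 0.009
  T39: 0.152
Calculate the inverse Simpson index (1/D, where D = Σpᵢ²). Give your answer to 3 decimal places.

D = 0.319² + 0.009² + 0.218² + 0.047² + 0.071² + 0.033² + 0.104² + 0.014² + 0.024² + 0.009² + 0.152² = 0.1017610 + 0.0000810 + 0.0475240 + 0.0022090 + 0.0050410 + 0.0010890 + 0.0108160 + 0.0001960 + 0.0005760 + 0.0000810 + 0.0231040 = 0.1924780 (working shown to 7 dp, full precision carried).
So 1/D = 5.19540, i.e. 5.195 to 3 decimal places.

5.195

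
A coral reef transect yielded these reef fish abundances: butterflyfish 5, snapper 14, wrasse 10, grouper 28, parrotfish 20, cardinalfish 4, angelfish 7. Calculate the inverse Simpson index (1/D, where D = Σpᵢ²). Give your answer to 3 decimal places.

4.932

Total N = 5+14+10+28+20+4+7 = 88, so the proportions are 0.0568182, 0.1590909, 0.1136364, 0.3181818, 0.2272727, 0.0454545, 0.0795455 (working shown to 7 dp, full precision carried).
D = 0.0568182² + 0.1590909² + 0.1136364² + 0.3181818² + 0.2272727² + 0.0454545² + 0.0795455² = 0.0032283 + 0.0253099 + 0.0129132 + 0.1012397 + 0.0516529 + 0.0020661 + 0.0063275 = 0.2027376.
So 1/D = 4.93248, i.e. 4.932 to 3 decimal places.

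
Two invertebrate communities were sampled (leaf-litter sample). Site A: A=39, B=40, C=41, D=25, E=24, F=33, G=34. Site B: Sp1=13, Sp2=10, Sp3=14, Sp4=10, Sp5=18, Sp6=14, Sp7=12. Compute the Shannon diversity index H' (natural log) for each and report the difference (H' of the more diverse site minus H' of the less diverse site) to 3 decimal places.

Site A: N=236, proportions 0.16525, 0.16949, 0.17373, 0.10593, 0.10169, 0.13983, 0.14407, giving H' = 1.92690 (working shown to 5 dp, full precision carried).
Site B: N=91, proportions 0.14286, 0.10989, 0.15385, 0.10989, 0.1978, 0.15385, 0.13187, giving H' = 1.92696.
Difference = |1.92690 − 1.92696| = 0.00006, i.e. 0.000 to 3 decimal places.

0.000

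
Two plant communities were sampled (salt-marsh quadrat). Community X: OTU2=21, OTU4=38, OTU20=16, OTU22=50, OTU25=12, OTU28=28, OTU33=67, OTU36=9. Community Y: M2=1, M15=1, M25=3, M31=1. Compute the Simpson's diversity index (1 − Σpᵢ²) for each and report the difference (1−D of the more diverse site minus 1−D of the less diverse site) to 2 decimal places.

0.16

Community X: N=241, proportions 0.08713693, 0.15767635, 0.06639004, 0.20746888, 0.04979253, 0.11618257, 0.2780083, 0.0373444, giving 1−D = 0.82543345 (working shown to 8 dp, full precision carried).
Community Y: N=6, proportions 0.16666667, 0.16666667, 0.5, 0.16666667, giving 1−D = 0.66666667.
Difference = |0.82543345 − 0.66666667| = 0.15876678, i.e. 0.16 to 2 decimal places.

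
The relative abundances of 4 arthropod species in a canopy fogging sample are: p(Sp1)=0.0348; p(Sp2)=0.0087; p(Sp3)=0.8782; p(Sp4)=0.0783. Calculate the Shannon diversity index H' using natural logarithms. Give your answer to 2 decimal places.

Each pᵢ ln pᵢ term (working shown to 4 dp, full precision carried): 0.0348×(-3.3581)=-0.1169, 0.0087×(-4.7444)=-0.0413, 0.8782×(-0.1299)=-0.1141, 0.0783×(-2.5472)=-0.1994.
Sum = -0.4716, so H' = 0.47.

0.47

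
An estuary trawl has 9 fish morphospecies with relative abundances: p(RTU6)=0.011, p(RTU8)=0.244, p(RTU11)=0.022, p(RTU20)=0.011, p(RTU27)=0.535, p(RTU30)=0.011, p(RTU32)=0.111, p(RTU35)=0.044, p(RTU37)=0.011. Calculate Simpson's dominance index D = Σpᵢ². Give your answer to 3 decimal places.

0.361

D = 0.011² + 0.244² + 0.022² + 0.011² + 0.535² + 0.011² + 0.111² + 0.044² + 0.011² = 0.00012 + 0.05954 + 0.00048 + 0.00012 + 0.28623 + 0.00012 + 0.01232 + 0.00194 + 0.00012 = 0.36099 (working shown to 5 dp, full precision carried).
To 3 decimal places, D = 0.361.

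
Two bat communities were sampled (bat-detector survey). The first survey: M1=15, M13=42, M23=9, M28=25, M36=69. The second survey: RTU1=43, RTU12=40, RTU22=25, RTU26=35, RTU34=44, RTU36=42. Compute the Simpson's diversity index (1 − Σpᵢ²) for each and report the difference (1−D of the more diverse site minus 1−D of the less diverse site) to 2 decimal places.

The first survey: N=160, proportions 0.09375, 0.2625, 0.05625, 0.15625, 0.43125, giving 1−D = 0.70875 (working shown to 5 dp, full precision carried).
The second survey: N=229, proportions 0.18777, 0.17467, 0.10917, 0.15284, 0.19214, 0.18341, giving 1−D = 0.82840.
Difference = |0.70875 − 0.82840| = 0.11965, i.e. 0.12 to 2 decimal places.

0.12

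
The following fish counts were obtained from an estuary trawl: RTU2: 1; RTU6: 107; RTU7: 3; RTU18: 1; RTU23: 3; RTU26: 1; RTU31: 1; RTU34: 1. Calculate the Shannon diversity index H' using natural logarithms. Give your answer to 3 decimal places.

Total N = 1+107+3+1+3+1+1+1 = 118, so the proportions are 0.00847, 0.90678, 0.02542, 0.00847, 0.02542, 0.00847, 0.00847, 0.00847 (working shown to 5 dp, full precision carried).
Each pᵢ ln pᵢ term: 0.00847×(-4.77068)=-0.04043, 0.90678×(-0.09786)=-0.08873, 0.02542×(-3.67207)=-0.09336, 0.00847×(-4.77068)=-0.04043, 0.02542×(-3.67207)=-0.09336, 0.00847×(-4.77068)=-0.04043, 0.00847×(-4.77068)=-0.04043, 0.00847×(-4.77068)=-0.04043.
Sum = -0.47760, so H' = 0.478.

0.478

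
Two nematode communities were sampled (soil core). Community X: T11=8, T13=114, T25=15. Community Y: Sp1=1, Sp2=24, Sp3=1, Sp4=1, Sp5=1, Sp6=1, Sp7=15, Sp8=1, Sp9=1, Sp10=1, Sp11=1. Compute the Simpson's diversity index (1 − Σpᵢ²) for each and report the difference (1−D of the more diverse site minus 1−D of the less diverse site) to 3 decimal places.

Community X: N=137, proportions 0.058394, 0.832117, 0.109489, giving 1−D = 0.292184 (working shown to 6 dp, full precision carried).
Community Y: N=48, proportions 0.020833, 0.5, 0.020833, 0.020833, 0.020833, 0.020833, 0.3125, 0.020833, 0.020833, 0.020833, 0.020833, giving 1−D = 0.648438.
Difference = |0.292184 − 0.648438| = 0.356254, i.e. 0.356 to 3 decimal places.

0.356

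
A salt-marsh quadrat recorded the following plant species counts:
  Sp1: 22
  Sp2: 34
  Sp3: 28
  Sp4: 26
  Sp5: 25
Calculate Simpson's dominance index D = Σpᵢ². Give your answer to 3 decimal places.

Total N = 22+34+28+26+25 = 135, so the proportions are 0.16296, 0.25185, 0.20741, 0.19259, 0.18519 (working shown to 5 dp, full precision carried).
D = 0.16296² + 0.25185² + 0.20741² + 0.19259² + 0.18519² = 0.02656 + 0.06343 + 0.04302 + 0.03709 + 0.03429 = 0.20439.
To 3 decimal places, D = 0.204.

0.204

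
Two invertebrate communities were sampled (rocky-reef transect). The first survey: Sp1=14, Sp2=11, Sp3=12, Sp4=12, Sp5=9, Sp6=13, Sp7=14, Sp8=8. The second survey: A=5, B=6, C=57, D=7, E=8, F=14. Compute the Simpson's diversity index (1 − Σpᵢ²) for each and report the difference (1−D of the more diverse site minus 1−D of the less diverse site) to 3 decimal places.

The first survey: N=93, proportions 0.150538, 0.11828, 0.129032, 0.129032, 0.096774, 0.139785, 0.150538, 0.086022, giving 1−D = 0.871083 (working shown to 6 dp, full precision carried).
The second survey: N=97, proportions 0.051546, 0.061856, 0.587629, 0.072165, 0.082474, 0.14433, giving 1−D = 0.615368.
Difference = |0.871083 − 0.615368| = 0.255715, i.e. 0.256 to 3 decimal places.

0.256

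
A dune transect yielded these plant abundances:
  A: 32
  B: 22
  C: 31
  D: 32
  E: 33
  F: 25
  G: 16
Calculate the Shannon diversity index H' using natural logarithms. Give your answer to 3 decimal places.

1.920

Total N = 32+22+31+32+33+25+16 = 191, so the proportions are 0.16754, 0.11518, 0.1623, 0.16754, 0.17277, 0.13089, 0.08377 (working shown to 5 dp, full precision carried).
Each pᵢ ln pᵢ term: 0.16754×(-1.78654)=-0.29932, 0.11518×(-2.16123)=-0.24894, 0.1623×(-1.81829)=-0.29511, 0.16754×(-1.78654)=-0.29932, 0.17277×(-1.75577)=-0.30335, 0.13089×(-2.03340)=-0.26615, 0.08377×(-2.47968)=-0.20772.
Sum = -1.91991, so H' = 1.920.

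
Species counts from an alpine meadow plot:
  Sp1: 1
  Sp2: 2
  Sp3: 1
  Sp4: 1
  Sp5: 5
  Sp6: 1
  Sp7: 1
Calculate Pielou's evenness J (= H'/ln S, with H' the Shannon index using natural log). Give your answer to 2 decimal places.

Total N = 1+2+1+1+5+1+1 = 12, so the proportions are 0.0833, 0.1667, 0.0833, 0.0833, 0.4167, 0.0833, 0.0833 (working shown to 4 dp, full precision carried).
H' = −Σ pᵢ ln pᵢ = −((-0.2071) + (-0.2986) + (-0.2071) + (-0.2071) + (-0.3648) + (-0.2071) + (-0.2071)) = 1.6988.
With S = 7 species, ln S = 1.9459, so J = 1.6988/1.9459 = 0.8730, i.e. 0.87 to 2 decimal places.

0.87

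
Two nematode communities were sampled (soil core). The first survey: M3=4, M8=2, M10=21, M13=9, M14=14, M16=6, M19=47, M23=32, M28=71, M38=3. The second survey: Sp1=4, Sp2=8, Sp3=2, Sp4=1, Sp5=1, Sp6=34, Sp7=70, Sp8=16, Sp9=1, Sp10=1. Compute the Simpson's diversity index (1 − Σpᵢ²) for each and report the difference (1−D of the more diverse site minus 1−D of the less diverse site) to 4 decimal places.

0.1287

The first survey: N=209, proportions 0.019139, 0.009569, 0.100478, 0.043062, 0.066986, 0.028708, 0.22488, 0.15311, 0.339713, 0.014354, giving 1−D = 0.792656 (working shown to 6 dp, full precision carried).
The second survey: N=138, proportions 0.028986, 0.057971, 0.014493, 0.007246, 0.007246, 0.246377, 0.507246, 0.115942, 0.007246, 0.007246, giving 1−D = 0.663936.
Difference = |0.792656 − 0.663936| = 0.128720, i.e. 0.1287 to 4 decimal places.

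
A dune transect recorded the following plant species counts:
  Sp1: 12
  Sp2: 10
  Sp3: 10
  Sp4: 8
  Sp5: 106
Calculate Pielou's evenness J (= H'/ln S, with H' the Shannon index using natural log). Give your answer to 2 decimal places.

Total N = 12+10+10+8+106 = 146, so the proportions are 0.0822, 0.0685, 0.0685, 0.0548, 0.726 (working shown to 4 dp, full precision carried).
H' = −Σ pᵢ ln pᵢ = −((-0.2054) + (-0.1836) + (-0.1836) + (-0.1591) + (-0.2325)) = 0.9642.
With S = 5 species, ln S = 1.6094, so J = 0.9642/1.6094 = 0.5991, i.e. 0.60 to 2 decimal places.

0.60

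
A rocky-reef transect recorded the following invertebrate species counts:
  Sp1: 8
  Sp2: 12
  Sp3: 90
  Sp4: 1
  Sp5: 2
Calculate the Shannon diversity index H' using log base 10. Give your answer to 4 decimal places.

0.3127

Total N = 8+12+90+1+2 = 113, so the proportions are 0.070796, 0.106195, 0.79646, 0.00885, 0.017699 (working shown to 6 dp, full precision carried).
Each pᵢ log₁₀ pᵢ term: 0.070796×(-1.149988)=-0.081415, 0.106195×(-0.973897)=-0.103423, 0.79646×(-0.098836)=-0.078719, 0.00885×(-2.053078)=-0.018169, 0.017699×(-1.752048)=-0.031010.
Sum = -0.312735, so H' = 0.3127.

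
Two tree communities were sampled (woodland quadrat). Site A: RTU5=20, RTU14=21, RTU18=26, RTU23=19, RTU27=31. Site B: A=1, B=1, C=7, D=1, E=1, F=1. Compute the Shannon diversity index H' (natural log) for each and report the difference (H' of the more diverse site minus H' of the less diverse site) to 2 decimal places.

Site A: N=117, proportions 0.1709, 0.1795, 0.2222, 0.1624, 0.265, giving H' = 1.5916 (working shown to 4 dp, full precision carried).
Site B: N=12, proportions 0.0833, 0.0833, 0.5833, 0.0833, 0.0833, 0.0833, giving H' = 1.3498.
Difference = |1.5916 − 1.3498| = 0.2418, i.e. 0.24 to 2 decimal places.

0.24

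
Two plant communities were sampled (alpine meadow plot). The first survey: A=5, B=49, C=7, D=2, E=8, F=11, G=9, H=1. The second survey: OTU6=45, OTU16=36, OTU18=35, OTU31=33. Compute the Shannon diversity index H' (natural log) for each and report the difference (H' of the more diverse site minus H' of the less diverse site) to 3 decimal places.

0.137

The first survey: N=92, proportions 0.05435, 0.53261, 0.07609, 0.02174, 0.08696, 0.11957, 0.09783, 0.01087, giving H' = 1.51590 (working shown to 5 dp, full precision carried).
The second survey: N=149, proportions 0.30201, 0.24161, 0.2349, 0.22148, giving H' = 1.37892.
Difference = |1.51590 − 1.37892| = 0.13698, i.e. 0.137 to 3 decimal places.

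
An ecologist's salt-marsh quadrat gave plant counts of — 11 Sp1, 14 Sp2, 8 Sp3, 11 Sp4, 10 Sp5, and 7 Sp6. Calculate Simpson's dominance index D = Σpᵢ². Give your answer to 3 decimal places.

0.175

Total N = 11+14+8+11+10+7 = 61, so the proportions are 0.18033, 0.22951, 0.13115, 0.18033, 0.16393, 0.11475 (working shown to 5 dp, full precision carried).
D = 0.18033² + 0.22951² + 0.13115² + 0.18033² + 0.16393² + 0.11475² = 0.03252 + 0.05267 + 0.01720 + 0.03252 + 0.02687 + 0.01317 = 0.17495.
To 3 decimal places, D = 0.175.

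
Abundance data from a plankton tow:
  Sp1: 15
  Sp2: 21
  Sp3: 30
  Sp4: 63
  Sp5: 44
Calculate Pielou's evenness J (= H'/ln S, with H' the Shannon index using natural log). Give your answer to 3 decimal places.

0.924

Total N = 15+21+30+63+44 = 173, so the proportions are 0.08671, 0.12139, 0.17341, 0.36416, 0.25434 (working shown to 5 dp, full precision carried).
H' = −Σ pᵢ ln pᵢ = −((-0.21202) + (-0.25598) + (-0.30383) + (-0.36786) + (-0.34821)) = 1.48790.
With S = 5 species, ln S = 1.60944, so J = 1.48790/1.60944 = 0.92448, i.e. 0.924 to 3 decimal places.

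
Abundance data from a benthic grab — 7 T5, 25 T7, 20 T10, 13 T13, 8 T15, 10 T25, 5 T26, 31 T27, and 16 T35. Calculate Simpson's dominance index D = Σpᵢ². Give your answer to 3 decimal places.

Total N = 7+25+20+13+8+10+5+31+16 = 135, so the proportions are 0.05185, 0.18519, 0.14815, 0.0963, 0.05926, 0.07407, 0.03704, 0.22963, 0.11852 (working shown to 5 dp, full precision carried).
D = 0.05185² + 0.18519² + 0.14815² + 0.0963² + 0.05926² + 0.07407² + 0.03704² + 0.22963² + 0.11852² = 0.00269 + 0.03429 + 0.02195 + 0.00927 + 0.00351 + 0.00549 + 0.00137 + 0.05273 + 0.01405 = 0.14535.
To 3 decimal places, D = 0.145.

0.145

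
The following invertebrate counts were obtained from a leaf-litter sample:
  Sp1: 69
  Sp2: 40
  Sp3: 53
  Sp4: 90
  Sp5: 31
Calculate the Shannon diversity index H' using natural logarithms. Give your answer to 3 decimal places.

1.541

Total N = 69+40+53+90+31 = 283, so the proportions are 0.24382, 0.14134, 0.18728, 0.31802, 0.10954 (working shown to 5 dp, full precision carried).
Each pᵢ ln pᵢ term: 0.24382×(-1.41134)=-0.34411, 0.14134×(-1.95657)=-0.27655, 0.18728×(-1.67515)=-0.31372, 0.31802×(-1.14564)=-0.36434, 0.10954×(-2.21146)=-0.24224.
Sum = -1.54096, so H' = 1.541.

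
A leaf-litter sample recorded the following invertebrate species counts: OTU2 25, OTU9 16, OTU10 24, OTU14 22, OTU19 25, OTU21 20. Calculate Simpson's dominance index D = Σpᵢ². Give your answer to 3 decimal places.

0.170

Total N = 25+16+24+22+25+20 = 132, so the proportions are 0.18939, 0.12121, 0.18182, 0.16667, 0.18939, 0.15152 (working shown to 5 dp, full precision carried).
D = 0.18939² + 0.12121² + 0.18182² + 0.16667² + 0.18939² + 0.15152² = 0.03587 + 0.01469 + 0.03306 + 0.02778 + 0.03587 + 0.02296 = 0.17022.
To 3 decimal places, D = 0.170.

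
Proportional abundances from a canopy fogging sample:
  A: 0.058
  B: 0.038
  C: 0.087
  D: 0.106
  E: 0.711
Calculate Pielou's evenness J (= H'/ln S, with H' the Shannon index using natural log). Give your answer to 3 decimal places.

0.610

H' = −Σ pᵢ ln pᵢ = −((-0.16514) + (-0.12427) + (-0.21244) + (-0.23790) + (-0.24251)) = 0.98226 (working shown to 5 dp, full precision carried).
With S = 5 species, ln S = 1.60944, so J = 0.98226/1.60944 = 0.61031, i.e. 0.610 to 3 decimal places.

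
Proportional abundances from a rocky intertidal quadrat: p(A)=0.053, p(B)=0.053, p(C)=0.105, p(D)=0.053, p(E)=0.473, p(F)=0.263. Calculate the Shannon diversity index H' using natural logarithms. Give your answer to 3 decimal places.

1.409

Each pᵢ ln pᵢ term (working shown to 5 dp, full precision carried): 0.053×(-2.93746)=-0.15569, 0.053×(-2.93746)=-0.15569, 0.105×(-2.25379)=-0.23665, 0.053×(-2.93746)=-0.15569, 0.473×(-0.74866)=-0.35412, 0.263×(-1.33560)=-0.35126.
Sum = -1.40908, so H' = 1.409.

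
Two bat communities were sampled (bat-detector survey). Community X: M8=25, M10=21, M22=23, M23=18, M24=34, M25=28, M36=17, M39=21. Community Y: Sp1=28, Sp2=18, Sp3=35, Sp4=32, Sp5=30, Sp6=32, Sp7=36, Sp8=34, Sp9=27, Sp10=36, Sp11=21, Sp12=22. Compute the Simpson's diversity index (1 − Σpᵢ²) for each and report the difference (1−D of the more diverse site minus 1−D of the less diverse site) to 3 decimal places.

0.045

Community X: N=187, proportions 0.13369, 0.1123, 0.12299, 0.09626, 0.18182, 0.14973, 0.09091, 0.1123, giving 1−D = 0.86877 (working shown to 5 dp, full precision carried).
Community Y: N=351, proportions 0.07977, 0.05128, 0.09972, 0.09117, 0.08547, 0.09117, 0.10256, 0.09687, 0.07692, 0.10256, 0.05983, 0.06268, giving 1−D = 0.91329.
Difference = |0.86877 − 0.91329| = 0.04452, i.e. 0.045 to 3 decimal places.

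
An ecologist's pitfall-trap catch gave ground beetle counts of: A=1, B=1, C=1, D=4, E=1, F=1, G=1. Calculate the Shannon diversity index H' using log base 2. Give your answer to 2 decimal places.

Total N = 1+1+1+4+1+1+1 = 10, so the proportions are 0.1, 0.1, 0.1, 0.4, 0.1, 0.1, 0.1 (working shown to 4 dp, full precision carried).
Each pᵢ log₂ pᵢ term: 0.1×(-3.3219)=-0.3322, 0.1×(-3.3219)=-0.3322, 0.1×(-3.3219)=-0.3322, 0.4×(-1.3219)=-0.5288, 0.1×(-3.3219)=-0.3322, 0.1×(-3.3219)=-0.3322, 0.1×(-3.3219)=-0.3322.
Sum = -2.5219, so H' = 2.52.

2.52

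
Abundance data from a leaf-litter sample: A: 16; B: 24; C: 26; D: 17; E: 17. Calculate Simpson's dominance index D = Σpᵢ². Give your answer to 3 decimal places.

Total N = 16+24+26+17+17 = 100, so the proportions are 0.16, 0.24, 0.26, 0.17, 0.17 (working shown to 5 dp, full precision carried).
D = 0.16² + 0.24² + 0.26² + 0.17² + 0.17² = 0.02560 + 0.05760 + 0.06760 + 0.02890 + 0.02890 = 0.20860.
To 3 decimal places, D = 0.209.

0.209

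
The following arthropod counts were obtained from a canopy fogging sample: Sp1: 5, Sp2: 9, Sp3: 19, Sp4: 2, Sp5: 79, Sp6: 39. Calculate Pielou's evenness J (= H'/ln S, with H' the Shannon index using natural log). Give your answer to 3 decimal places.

0.717

Total N = 5+9+19+2+79+39 = 153, so the proportions are 0.03268, 0.05882, 0.12418, 0.01307, 0.51634, 0.2549 (working shown to 5 dp, full precision carried).
H' = −Σ pᵢ ln pᵢ = −((-0.11180) + (-0.16666) + (-0.25905) + (-0.05670) + (-0.34130) + (-0.34842)) = 1.28391.
With S = 6 species, ln S = 1.79176, so J = 1.28391/1.79176 = 0.71657, i.e. 0.717 to 3 decimal places.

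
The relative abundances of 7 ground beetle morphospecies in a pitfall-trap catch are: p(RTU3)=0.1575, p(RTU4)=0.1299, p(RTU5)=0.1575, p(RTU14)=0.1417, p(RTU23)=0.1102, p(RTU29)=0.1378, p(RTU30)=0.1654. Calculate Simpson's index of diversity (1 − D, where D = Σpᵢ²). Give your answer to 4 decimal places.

D = 0.1575² + 0.1299² + 0.1575² + 0.1417² + 0.1102² + 0.1378² + 0.1654² = 0.024806 + 0.016874 + 0.024806 + 0.020079 + 0.012144 + 0.018989 + 0.027357 = 0.145055 (working shown to 6 dp, full precision carried).
So 1 − D = 0.854945, i.e. 0.8549 to 4 decimal places.

0.8549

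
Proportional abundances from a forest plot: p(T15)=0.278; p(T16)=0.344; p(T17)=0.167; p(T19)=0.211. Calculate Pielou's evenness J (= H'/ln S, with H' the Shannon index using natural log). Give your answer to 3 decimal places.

H' = −Σ pᵢ ln pᵢ = −((-0.35588) + (-0.36709) + (-0.29889) + (-0.32829)) = 1.35015 (working shown to 5 dp, full precision carried).
With S = 4 species, ln S = 1.38629, so J = 1.35015/1.38629 = 0.97393, i.e. 0.974 to 3 decimal places.

0.974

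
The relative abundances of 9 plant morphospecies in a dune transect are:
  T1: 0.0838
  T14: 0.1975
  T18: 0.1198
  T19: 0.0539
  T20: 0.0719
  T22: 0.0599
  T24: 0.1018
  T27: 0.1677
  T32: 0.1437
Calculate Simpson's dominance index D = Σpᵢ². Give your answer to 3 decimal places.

D = 0.0838² + 0.1975² + 0.1198² + 0.0539² + 0.0719² + 0.0599² + 0.1018² + 0.1677² + 0.1437² = 0.00702 + 0.03901 + 0.01435 + 0.00291 + 0.00517 + 0.00359 + 0.01036 + 0.02812 + 0.02065 = 0.13118 (working shown to 5 dp, full precision carried).
To 3 decimal places, D = 0.131.

0.131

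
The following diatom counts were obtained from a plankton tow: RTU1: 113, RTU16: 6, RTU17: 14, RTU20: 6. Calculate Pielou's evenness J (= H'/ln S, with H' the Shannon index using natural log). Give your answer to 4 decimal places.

0.4839

Total N = 113+6+14+6 = 139, so the proportions are 0.81295, 0.043165, 0.100719, 0.043165 (working shown to 6 dp, full precision carried).
H' = −Σ pᵢ ln pᵢ = −((-0.168351) + (-0.135657) + (-0.231193) + (-0.135657)) = 0.670857.
With S = 4 species, ln S = 1.386294, so J = 0.670857/1.386294 = 0.483921, i.e. 0.4839 to 4 decimal places.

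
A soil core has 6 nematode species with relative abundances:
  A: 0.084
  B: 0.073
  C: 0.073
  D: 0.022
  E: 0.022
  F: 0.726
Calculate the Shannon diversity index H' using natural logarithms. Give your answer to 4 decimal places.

Each pᵢ ln pᵢ term (working shown to 6 dp, full precision carried): 0.084×(-2.476938)=-0.208063, 0.073×(-2.617296)=-0.191063, 0.073×(-2.617296)=-0.191063, 0.022×(-3.816713)=-0.083968, 0.022×(-3.816713)=-0.083968, 0.726×(-0.320205)=-0.232469.
Sum = -0.990592, so H' = 0.9906.

0.9906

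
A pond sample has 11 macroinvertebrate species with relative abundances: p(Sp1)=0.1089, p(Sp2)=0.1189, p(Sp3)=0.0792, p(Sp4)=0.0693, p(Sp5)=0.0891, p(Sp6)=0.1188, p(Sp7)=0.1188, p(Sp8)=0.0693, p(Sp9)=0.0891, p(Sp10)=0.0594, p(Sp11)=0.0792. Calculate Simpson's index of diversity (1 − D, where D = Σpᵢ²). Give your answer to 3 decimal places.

0.904

D = 0.1089² + 0.1189² + 0.0792² + 0.0693² + 0.0891² + 0.1188² + 0.1188² + 0.0693² + 0.0891² + 0.0594² + 0.0792² = 0.01186 + 0.01414 + 0.00627 + 0.00480 + 0.00794 + 0.01411 + 0.01411 + 0.00480 + 0.00794 + 0.00353 + 0.00627 = 0.09578 (working shown to 5 dp, full precision carried).
So 1 − D = 0.90422, i.e. 0.904 to 3 decimal places.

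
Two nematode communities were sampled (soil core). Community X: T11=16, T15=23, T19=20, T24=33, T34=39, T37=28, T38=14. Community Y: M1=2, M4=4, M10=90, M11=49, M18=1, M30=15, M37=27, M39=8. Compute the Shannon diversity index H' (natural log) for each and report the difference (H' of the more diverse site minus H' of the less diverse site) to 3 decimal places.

Community X: N=173, proportions 0.092486, 0.132948, 0.115607, 0.190751, 0.225434, 0.16185, 0.080925, giving H' = 1.887947 (working shown to 6 dp, full precision carried).
Community Y: N=196, proportions 0.010204, 0.020408, 0.459184, 0.25, 0.005102, 0.076531, 0.137755, 0.040816, giving H' = 1.457414.
Difference = |1.887947 − 1.457414| = 0.430533, i.e. 0.431 to 3 decimal places.

0.431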